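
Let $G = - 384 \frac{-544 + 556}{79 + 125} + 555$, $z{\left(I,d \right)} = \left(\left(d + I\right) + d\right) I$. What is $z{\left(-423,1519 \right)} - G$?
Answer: $- \frac{18813516}{17} \approx -1.1067 \cdot 10^{6}$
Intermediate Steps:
$z{\left(I,d \right)} = I \left(I + 2 d\right)$ ($z{\left(I,d \right)} = \left(\left(I + d\right) + d\right) I = \left(I + 2 d\right) I = I \left(I + 2 d\right)$)
$G = \frac{9051}{17}$ ($G = - 384 \cdot \frac{12}{204} + 555 = - 384 \cdot 12 \cdot \frac{1}{204} + 555 = \left(-384\right) \frac{1}{17} + 555 = - \frac{384}{17} + 555 = \frac{9051}{17} \approx 532.41$)
$z{\left(-423,1519 \right)} - G = - 423 \left(-423 + 2 \cdot 1519\right) - \frac{9051}{17} = - 423 \left(-423 + 3038\right) - \frac{9051}{17} = \left(-423\right) 2615 - \frac{9051}{17} = -1106145 - \frac{9051}{17} = - \frac{18813516}{17}$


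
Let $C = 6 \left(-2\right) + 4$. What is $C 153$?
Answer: $-1224$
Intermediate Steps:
$C = -8$ ($C = -12 + 4 = -8$)
$C 153 = \left(-8\right) 153 = -1224$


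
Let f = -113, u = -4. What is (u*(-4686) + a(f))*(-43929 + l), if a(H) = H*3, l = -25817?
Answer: -1283675130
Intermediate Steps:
a(H) = 3*H
(u*(-4686) + a(f))*(-43929 + l) = (-4*(-4686) + 3*(-113))*(-43929 - 25817) = (18744 - 339)*(-69746) = 18405*(-69746) = -1283675130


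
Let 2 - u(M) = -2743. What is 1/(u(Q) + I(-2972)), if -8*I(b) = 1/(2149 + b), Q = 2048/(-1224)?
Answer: 6584/18073081 ≈ 0.00036430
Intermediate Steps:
Q = -256/153 (Q = 2048*(-1/1224) = -256/153 ≈ -1.6732)
u(M) = 2745 (u(M) = 2 - 1*(-2743) = 2 + 2743 = 2745)
I(b) = -1/(8*(2149 + b))
1/(u(Q) + I(-2972)) = 1/(2745 - 1/(17192 + 8*(-2972))) = 1/(2745 - 1/(17192 - 23776)) = 1/(2745 - 1/(-6584)) = 1/(2745 - 1*(-1/6584)) = 1/(2745 + 1/6584) = 1/(18073081/6584) = 6584/18073081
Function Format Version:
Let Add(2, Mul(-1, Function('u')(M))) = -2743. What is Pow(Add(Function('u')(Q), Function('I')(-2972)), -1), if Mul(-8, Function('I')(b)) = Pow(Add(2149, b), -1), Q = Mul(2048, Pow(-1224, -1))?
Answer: Rational(6584, 18073081) ≈ 0.00036430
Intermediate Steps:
Q = Rational(-256, 153) (Q = Mul(2048, Rational(-1, 1224)) = Rational(-256, 153) ≈ -1.6732)
Function('u')(M) = 2745 (Function('u')(M) = Add(2, Mul(-1, -2743)) = Add(2, 2743) = 2745)
Function('I')(b) = Mul(Rational(-1, 8), Pow(Add(2149, b), -1))
Pow(Add(Function('u')(Q), Function('I')(-2972)), -1) = Pow(Add(2745, Mul(-1, Pow(Add(17192, Mul(8, -2972)), -1))), -1) = Pow(Add(2745, Mul(-1, Pow(Add(17192, -23776), -1))), -1) = Pow(Add(2745, Mul(-1, Pow(-6584, -1))), -1) = Pow(Add(2745, Mul(-1, Rational(-1, 6584))), -1) = Pow(Add(2745, Rational(1, 6584)), -1) = Pow(Rational(18073081, 6584), -1) = Rational(6584, 18073081)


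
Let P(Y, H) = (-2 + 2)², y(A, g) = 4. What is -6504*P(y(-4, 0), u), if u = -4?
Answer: 0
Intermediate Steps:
P(Y, H) = 0 (P(Y, H) = 0² = 0)
-6504*P(y(-4, 0), u) = -6504*0 = 0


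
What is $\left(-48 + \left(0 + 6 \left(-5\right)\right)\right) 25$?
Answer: $-1950$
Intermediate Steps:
$\left(-48 + \left(0 + 6 \left(-5\right)\right)\right) 25 = \left(-48 + \left(0 - 30\right)\right) 25 = \left(-48 - 30\right) 25 = \left(-78\right) 25 = -1950$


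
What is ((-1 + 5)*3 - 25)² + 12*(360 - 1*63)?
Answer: 3733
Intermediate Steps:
((-1 + 5)*3 - 25)² + 12*(360 - 1*63) = (4*3 - 25)² + 12*(360 - 63) = (12 - 25)² + 12*297 = (-13)² + 3564 = 169 + 3564 = 3733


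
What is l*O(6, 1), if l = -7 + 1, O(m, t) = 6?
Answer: -36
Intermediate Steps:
l = -6
l*O(6, 1) = -6*6 = -36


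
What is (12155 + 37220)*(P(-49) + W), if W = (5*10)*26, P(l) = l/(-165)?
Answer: 2118671375/33 ≈ 6.4202e+7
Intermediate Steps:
P(l) = -l/165 (P(l) = l*(-1/165) = -l/165)
W = 1300 (W = 50*26 = 1300)
(12155 + 37220)*(P(-49) + W) = (12155 + 37220)*(-1/165*(-49) + 1300) = 49375*(49/165 + 1300) = 49375*(214549/165) = 2118671375/33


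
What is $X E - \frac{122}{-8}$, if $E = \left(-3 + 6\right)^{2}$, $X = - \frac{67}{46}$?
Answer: $\frac{197}{92} \approx 2.1413$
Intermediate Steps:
$X = - \frac{67}{46}$ ($X = \left(-67\right) \frac{1}{46} = - \frac{67}{46} \approx -1.4565$)
$E = 9$ ($E = 3^{2} = 9$)
$X E - \frac{122}{-8} = \left(- \frac{67}{46}\right) 9 - \frac{122}{-8} = - \frac{603}{46} - - \frac{61}{4} = - \frac{603}{46} + \frac{61}{4} = \frac{197}{92}$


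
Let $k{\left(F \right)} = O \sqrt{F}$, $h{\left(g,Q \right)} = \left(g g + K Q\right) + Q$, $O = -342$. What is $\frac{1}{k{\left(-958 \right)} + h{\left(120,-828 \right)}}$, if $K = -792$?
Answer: $\frac{18593}{12448299906} + \frac{19 i \sqrt{958}}{24896599812} \approx 1.4936 \cdot 10^{-6} + 2.3621 \cdot 10^{-8} i$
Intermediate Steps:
$h{\left(g,Q \right)} = g^{2} - 791 Q$ ($h{\left(g,Q \right)} = \left(g g - 792 Q\right) + Q = \left(g^{2} - 792 Q\right) + Q = g^{2} - 791 Q$)
$k{\left(F \right)} = - 342 \sqrt{F}$
$\frac{1}{k{\left(-958 \right)} + h{\left(120,-828 \right)}} = \frac{1}{- 342 \sqrt{-958} + \left(120^{2} - -654948\right)} = \frac{1}{- 342 i \sqrt{958} + \left(14400 + 654948\right)} = \frac{1}{- 342 i \sqrt{958} + 669348} = \frac{1}{669348 - 342 i \sqrt{958}}$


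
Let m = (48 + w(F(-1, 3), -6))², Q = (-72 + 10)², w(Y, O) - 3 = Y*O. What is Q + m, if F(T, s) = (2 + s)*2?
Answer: 3925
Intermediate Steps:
F(T, s) = 4 + 2*s
w(Y, O) = 3 + O*Y (w(Y, O) = 3 + Y*O = 3 + O*Y)
Q = 3844 (Q = (-62)² = 3844)
m = 81 (m = (48 + (3 - 6*(4 + 2*3)))² = (48 + (3 - 6*(4 + 6)))² = (48 + (3 - 6*10))² = (48 + (3 - 60))² = (48 - 57)² = (-9)² = 81)
Q + m = 3844 + 81 = 3925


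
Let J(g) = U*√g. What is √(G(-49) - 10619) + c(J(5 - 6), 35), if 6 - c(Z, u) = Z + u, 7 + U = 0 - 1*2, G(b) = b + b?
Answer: -29 + 9*I + I*√10717 ≈ -29.0 + 112.52*I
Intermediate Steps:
G(b) = 2*b
U = -9 (U = -7 + (0 - 1*2) = -7 + (0 - 2) = -7 - 2 = -9)
J(g) = -9*√g
c(Z, u) = 6 - Z - u (c(Z, u) = 6 - (Z + u) = 6 + (-Z - u) = 6 - Z - u)
√(G(-49) - 10619) + c(J(5 - 6), 35) = √(2*(-49) - 10619) + (6 - (-9)*√(5 - 6) - 1*35) = √(-98 - 10619) + (6 - (-9)*√(-1) - 35) = √(-10717) + (6 - (-9)*I - 35) = I*√10717 + (6 + 9*I - 35) = I*√10717 + (-29 + 9*I) = -29 + 9*I + I*√10717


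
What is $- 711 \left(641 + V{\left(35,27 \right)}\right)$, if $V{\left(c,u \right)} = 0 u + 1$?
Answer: $-456462$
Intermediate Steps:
$V{\left(c,u \right)} = 1$ ($V{\left(c,u \right)} = 0 + 1 = 1$)
$- 711 \left(641 + V{\left(35,27 \right)}\right) = - 711 \left(641 + 1\right) = \left(-711\right) 642 = -456462$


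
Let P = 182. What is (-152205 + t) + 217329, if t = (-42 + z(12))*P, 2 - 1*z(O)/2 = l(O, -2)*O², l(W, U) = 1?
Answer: 5792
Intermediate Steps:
z(O) = 4 - 2*O²
t = -59332 (t = (-42 + (4 - 2*12²))*182 = (-42 + (4 - 2*144))*182 = (-42 + (4 - 288))*182 = (-42 - 284)*182 = -326*182 = -59332)
(-152205 + t) + 217329 = (-152205 - 59332) + 217329 = -211537 + 217329 = 5792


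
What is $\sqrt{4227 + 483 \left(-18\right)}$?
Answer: $i \sqrt{4467} \approx 66.836 i$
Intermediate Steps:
$\sqrt{4227 + 483 \left(-18\right)} = \sqrt{4227 - 8694} = \sqrt{-4467} = i \sqrt{4467}$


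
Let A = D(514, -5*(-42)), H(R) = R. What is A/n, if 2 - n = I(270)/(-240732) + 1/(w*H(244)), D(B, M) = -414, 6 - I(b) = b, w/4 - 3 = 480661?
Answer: -3896227730048256/18812035346339 ≈ -207.11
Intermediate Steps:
w = 1922656 (w = 12 + 4*480661 = 12 + 1922644 = 1922656)
I(b) = 6 - b
n = 18812035346339/9411178091904 (n = 2 - ((6 - 1*270)/(-240732) + 1/(1922656*244)) = 2 - ((6 - 270)*(-1/240732) + (1/1922656)*(1/244)) = 2 - (-264*(-1/240732) + 1/469128064) = 2 - (22/20061 + 1/469128064) = 2 - 1*10320837469/9411178091904 = 2 - 10320837469/9411178091904 = 18812035346339/9411178091904 ≈ 1.9989)
A = -414
A/n = -414/18812035346339/9411178091904 = -414*9411178091904/18812035346339 = -3896227730048256/18812035346339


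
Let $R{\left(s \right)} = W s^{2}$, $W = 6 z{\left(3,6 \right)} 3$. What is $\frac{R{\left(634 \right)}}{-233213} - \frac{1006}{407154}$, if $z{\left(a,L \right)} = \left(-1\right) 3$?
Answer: $\frac{142537048739}{1531509771} \approx 93.07$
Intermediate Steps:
$z{\left(a,L \right)} = -3$
$W = -54$ ($W = 6 \left(-3\right) 3 = \left(-18\right) 3 = -54$)
$R{\left(s \right)} = - 54 s^{2}$
$\frac{R{\left(634 \right)}}{-233213} - \frac{1006}{407154} = \frac{\left(-54\right) 634^{2}}{-233213} - \frac{1006}{407154} = \left(-54\right) 401956 \left(- \frac{1}{233213}\right) - \frac{503}{203577} = \left(-21705624\right) \left(- \frac{1}{233213}\right) - \frac{503}{203577} = \frac{21705624}{233213} - \frac{503}{203577} = \frac{142537048739}{1531509771}$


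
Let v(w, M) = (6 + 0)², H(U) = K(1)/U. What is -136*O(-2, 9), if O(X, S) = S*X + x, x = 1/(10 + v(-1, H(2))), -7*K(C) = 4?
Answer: 56236/23 ≈ 2445.0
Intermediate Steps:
K(C) = -4/7 (K(C) = -⅐*4 = -4/7)
H(U) = -4/(7*U)
v(w, M) = 36 (v(w, M) = 6² = 36)
x = 1/46 (x = 1/(10 + 36) = 1/46 ≈ 0.021739)
O(X, S) = 1/46 + S*X (O(X, S) = S*X + 1/46 = 1/46 + S*X)
-136*O(-2, 9) = -136*(1/46 + 9*(-2)) = -136*(1/46 - 18) = -136*(-827/46) = 56236/23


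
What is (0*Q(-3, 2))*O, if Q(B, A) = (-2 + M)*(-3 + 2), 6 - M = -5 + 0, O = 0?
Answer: 0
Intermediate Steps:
M = 11 (M = 6 - (-5 + 0) = 6 - 1*(-5) = 6 + 5 = 11)
Q(B, A) = -9 (Q(B, A) = (-2 + 11)*(-3 + 2) = 9*(-1) = -9)
(0*Q(-3, 2))*O = (0*(-9))*0 = 0*0 = 0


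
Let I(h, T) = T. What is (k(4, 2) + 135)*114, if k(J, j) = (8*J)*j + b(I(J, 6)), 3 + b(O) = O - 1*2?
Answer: 22800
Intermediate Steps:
b(O) = -5 + O (b(O) = -3 + (O - 1*2) = -3 + (O - 2) = -3 + (-2 + O) = -5 + O)
k(J, j) = 1 + 8*J*j (k(J, j) = (8*J)*j + (-5 + 6) = 8*J*j + 1 = 1 + 8*J*j)
(k(4, 2) + 135)*114 = ((1 + 8*4*2) + 135)*114 = ((1 + 64) + 135)*114 = (65 + 135)*114 = 200*114 = 22800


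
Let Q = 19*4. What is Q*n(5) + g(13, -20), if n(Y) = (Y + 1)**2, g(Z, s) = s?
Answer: 2716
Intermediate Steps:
n(Y) = (1 + Y)**2
Q = 76
Q*n(5) + g(13, -20) = 76*(1 + 5)**2 - 20 = 76*6**2 - 20 = 76*36 - 20 = 2736 - 20 = 2716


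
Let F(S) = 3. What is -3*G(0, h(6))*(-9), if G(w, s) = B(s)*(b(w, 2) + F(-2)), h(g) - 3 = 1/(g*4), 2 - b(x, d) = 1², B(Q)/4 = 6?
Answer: 2592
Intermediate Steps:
B(Q) = 24 (B(Q) = 4*6 = 24)
b(x, d) = 1 (b(x, d) = 2 - 1*1² = 2 - 1*1 = 2 - 1 = 1)
h(g) = 3 + 1/(4*g) (h(g) = 3 + 1/(g*4) = 3 + 1/(4*g))
G(w, s) = 96 (G(w, s) = 24*(1 + 3) = 24*4 = 96)
-3*G(0, h(6))*(-9) = -3*96*(-9) = -288*(-9) = 2592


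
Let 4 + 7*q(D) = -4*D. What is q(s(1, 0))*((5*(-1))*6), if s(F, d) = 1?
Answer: 240/7 ≈ 34.286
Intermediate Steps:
q(D) = -4/7 - 4*D/7 (q(D) = -4/7 + (-4*D)/7 = -4/7 - 4*D/7)
q(s(1, 0))*((5*(-1))*6) = (-4/7 - 4/7*1)*((5*(-1))*6) = (-4/7 - 4/7)*(-5*6) = -8/7*(-30) = 240/7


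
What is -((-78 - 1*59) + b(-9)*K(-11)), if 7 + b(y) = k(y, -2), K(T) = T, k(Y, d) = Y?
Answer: -39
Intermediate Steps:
b(y) = -7 + y
-((-78 - 1*59) + b(-9)*K(-11)) = -((-78 - 1*59) + (-7 - 9)*(-11)) = -((-78 - 59) - 16*(-11)) = -(-137 + 176) = -1*39 = -39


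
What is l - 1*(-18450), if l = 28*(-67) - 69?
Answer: 16505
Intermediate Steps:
l = -1945 (l = -1876 - 69 = -1945)
l - 1*(-18450) = -1945 - 1*(-18450) = -1945 + 18450 = 16505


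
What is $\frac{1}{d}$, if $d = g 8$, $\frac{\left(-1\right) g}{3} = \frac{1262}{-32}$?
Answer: $\frac{2}{1893} \approx 0.0010565$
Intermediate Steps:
$g = \frac{1893}{16}$ ($g = - 3 \frac{1262}{-32} = - 3 \cdot 1262 \left(- \frac{1}{32}\right) = \left(-3\right) \left(- \frac{631}{16}\right) = \frac{1893}{16} \approx 118.31$)
$d = \frac{1893}{2}$ ($d = \frac{1893}{16} \cdot 8 = \frac{1893}{2} \approx 946.5$)
$\frac{1}{d} = \frac{1}{\frac{1893}{2}} = \frac{2}{1893}$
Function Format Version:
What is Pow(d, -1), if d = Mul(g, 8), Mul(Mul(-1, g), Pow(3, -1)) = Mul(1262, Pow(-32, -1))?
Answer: Rational(2, 1893) ≈ 0.0010565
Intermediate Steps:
g = Rational(1893, 16) (g = Mul(-3, Mul(1262, Pow(-32, -1))) = Mul(-3, Mul(1262, Rational(-1, 32))) = Mul(-3, Rational(-631, 16)) = Rational(1893, 16) ≈ 118.31)
d = Rational(1893, 2) (d = Mul(Rational(1893, 16), 8) = Rational(1893, 2) ≈ 946.50)
Pow(d, -1) = Pow(Rational(1893, 2), -1) = Rational(2, 1893)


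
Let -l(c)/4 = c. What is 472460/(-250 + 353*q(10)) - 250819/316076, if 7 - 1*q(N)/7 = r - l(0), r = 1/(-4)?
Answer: 579610448119/22333614084 ≈ 25.952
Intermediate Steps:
r = -¼ ≈ -0.25000
l(c) = -4*c
q(N) = 203/4 (q(N) = 49 - 7*(-¼ - (-4)*0) = 49 - 7*(-¼ - 1*0) = 49 - 7*(-¼ + 0) = 49 - 7*(-¼) = 49 + 7/4 = 203/4)
472460/(-250 + 353*q(10)) - 250819/316076 = 472460/(-250 + 353*(203/4)) - 250819/316076 = 472460/(-250 + 71659/4) - 250819*1/316076 = 472460/(70659/4) - 250819/316076 = 472460*(4/70659) - 250819/316076 = 1889840/70659 - 250819/316076 = 579610448119/22333614084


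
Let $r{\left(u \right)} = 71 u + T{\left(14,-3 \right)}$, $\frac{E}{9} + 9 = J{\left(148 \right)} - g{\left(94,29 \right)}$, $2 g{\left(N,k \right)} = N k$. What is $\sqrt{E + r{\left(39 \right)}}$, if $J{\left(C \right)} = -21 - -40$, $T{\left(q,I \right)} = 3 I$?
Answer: $i \sqrt{9417} \approx 97.041 i$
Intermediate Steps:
$g{\left(N,k \right)} = \frac{N k}{2}$
$J{\left(C \right)} = 19$ ($J{\left(C \right)} = -21 + 40 = 19$)
$E = -12177$ ($E = -81 + 9 \left(19 - \frac{1}{2} \cdot 94 \cdot 29\right) = -81 + 9 \left(19 - 1363\right) = -81 + 9 \left(-1344\right) = -81 - 12096 = -12177$)
$r{\left(u \right)} = -9 + 71 u$ ($r{\left(u \right)} = 71 u + 3 \left(-3\right) = 71 u - 9 = -9 + 71 u$)
$\sqrt{E + r{\left(39 \right)}} = \sqrt{-12177 + \left(-9 + 71 \cdot 39\right)} = \sqrt{-12177 + \left(-9 + 2769\right)} = \sqrt{-12177 + 2760} = \sqrt{-9417} = i \sqrt{9417}$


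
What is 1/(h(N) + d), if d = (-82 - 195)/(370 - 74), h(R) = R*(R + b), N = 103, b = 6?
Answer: 296/3322915 ≈ 8.9078e-5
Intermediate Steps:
h(R) = R*(6 + R) (h(R) = R*(R + 6) = R*(6 + R))
d = -277/296 ≈ -0.93581
1/(h(N) + d) = 1/(103*(6 + 103) - 277/296) = 1/(103*109 - 277/296) = 1/(11227 - 277/296) = 1/(3322915/296) = 296/3322915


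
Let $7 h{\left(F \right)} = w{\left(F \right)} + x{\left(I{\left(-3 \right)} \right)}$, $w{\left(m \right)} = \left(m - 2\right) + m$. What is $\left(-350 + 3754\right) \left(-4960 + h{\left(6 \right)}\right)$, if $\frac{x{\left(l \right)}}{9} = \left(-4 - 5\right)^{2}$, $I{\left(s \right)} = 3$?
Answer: $- \frac{115671324}{7} \approx -1.6524 \cdot 10^{7}$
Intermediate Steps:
$w{\left(m \right)} = -2 + 2 m$ ($w{\left(m \right)} = \left(-2 + m\right) + m = -2 + 2 m$)
$x{\left(l \right)} = 729$ ($x{\left(l \right)} = 9 \left(-4 - 5\right)^{2} = 9 \left(-9\right)^{2} = 9 \cdot 81 = 729$)
$h{\left(F \right)} = \frac{727}{7} + \frac{2 F}{7}$ ($h{\left(F \right)} = \frac{\left(-2 + 2 F\right) + 729}{7} = \frac{727 + 2 F}{7} = \frac{727}{7} + \frac{2 F}{7}$)
$\left(-350 + 3754\right) \left(-4960 + h{\left(6 \right)}\right) = \left(-350 + 3754\right) \left(-4960 + \left(\frac{727}{7} + \frac{2}{7} \cdot 6\right)\right) = 3404 \left(-4960 + \left(\frac{727}{7} + \frac{12}{7}\right)\right) = 3404 \left(-4960 + \frac{739}{7}\right) = 3404 \left(- \frac{33981}{7}\right) = - \frac{115671324}{7}$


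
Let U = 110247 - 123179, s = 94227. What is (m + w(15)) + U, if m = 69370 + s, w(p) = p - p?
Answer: 150665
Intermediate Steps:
U = -12932
w(p) = 0
m = 163597 (m = 69370 + 94227 = 163597)
(m + w(15)) + U = (163597 + 0) - 12932 = 163597 - 12932 = 150665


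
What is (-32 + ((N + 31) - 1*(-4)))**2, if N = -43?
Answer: 1600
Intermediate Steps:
(-32 + ((N + 31) - 1*(-4)))**2 = (-32 + ((-43 + 31) - 1*(-4)))**2 = (-32 + (-12 + 4))**2 = (-32 - 8)**2 = (-40)**2 = 1600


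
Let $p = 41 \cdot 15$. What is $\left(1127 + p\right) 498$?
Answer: $867516$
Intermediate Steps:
$p = 615$
$\left(1127 + p\right) 498 = \left(1127 + 615\right) 498 = 1742 \cdot 498 = 867516$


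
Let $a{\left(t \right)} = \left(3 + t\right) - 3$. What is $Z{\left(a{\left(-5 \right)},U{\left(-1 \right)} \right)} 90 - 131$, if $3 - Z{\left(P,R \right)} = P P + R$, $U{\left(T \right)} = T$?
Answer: $-2021$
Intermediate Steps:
$a{\left(t \right)} = t$
$Z{\left(P,R \right)} = 3 - R - P^{2}$ ($Z{\left(P,R \right)} = 3 - \left(P P + R\right) = 3 - \left(P^{2} + R\right) = 3 - \left(R + P^{2}\right) = 3 - R - P^{2}$)
$Z{\left(a{\left(-5 \right)},U{\left(-1 \right)} \right)} 90 - 131 = \left(3 - -1 - \left(-5\right)^{2}\right) 90 - 131 = \left(3 + 1 - 25\right) 90 - 131 = \left(-21\right) 90 - 131 = -1890 - 131 = -2021$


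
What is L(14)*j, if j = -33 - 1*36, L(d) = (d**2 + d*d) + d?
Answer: -28014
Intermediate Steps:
L(d) = d + 2*d**2 (L(d) = (d**2 + d**2) + d = 2*d**2 + d = d + 2*d**2)
j = -69 (j = -33 - 36 = -69)
L(14)*j = (14*(1 + 2*14))*(-69) = (14*(1 + 28))*(-69) = (14*29)*(-69) = 406*(-69) = -28014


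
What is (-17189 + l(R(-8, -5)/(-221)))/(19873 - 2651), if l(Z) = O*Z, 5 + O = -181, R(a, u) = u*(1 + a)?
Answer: -3792259/3806062 ≈ -0.99637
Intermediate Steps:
O = -186 (O = -5 - 181 = -186)
l(Z) = -186*Z
(-17189 + l(R(-8, -5)/(-221)))/(19873 - 2651) = (-17189 - 186*(-5*(1 - 8))/(-221))/(19873 - 2651) = (-17189 - 186*(-5*(-7))*(-1)/221)/17222 = (-17189 - 6510*(-1)/221)*(1/17222) = (-17189 - 186*(-35/221))*(1/17222) = (-17189 + 6510/221)*(1/17222) = -3792259/221*1/17222 = -3792259/3806062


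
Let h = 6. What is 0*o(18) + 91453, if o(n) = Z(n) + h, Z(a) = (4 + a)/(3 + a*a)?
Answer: 91453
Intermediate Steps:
Z(a) = (4 + a)/(3 + a²)
o(n) = 6 + (4 + n)/(3 + n²) (o(n) = (4 + n)/(3 + n²) + 6 = 6 + (4 + n)/(3 + n²))
0*o(18) + 91453 = 0*((22 + 18 + 6*18²)/(3 + 18²)) + 91453 = 0*((22 + 18 + 6*324)/(3 + 324)) + 91453 = 0*((22 + 18 + 1944)/327) + 91453 = 0*((1/327)*1984) + 91453 = 0*(1984/327) + 91453 = 0 + 91453 = 91453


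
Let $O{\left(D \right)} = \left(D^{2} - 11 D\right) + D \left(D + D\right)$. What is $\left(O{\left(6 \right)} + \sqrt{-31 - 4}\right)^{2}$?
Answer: $\left(42 + i \sqrt{35}\right)^{2} \approx 1729.0 + 496.95 i$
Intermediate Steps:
$O{\left(D \right)} = - 11 D + 3 D^{2}$ ($O{\left(D \right)} = \left(D^{2} - 11 D\right) + D 2 D = \left(D^{2} - 11 D\right) + 2 D^{2} = - 11 D + 3 D^{2}$)
$\left(O{\left(6 \right)} + \sqrt{-31 - 4}\right)^{2} = \left(6 \left(-11 + 3 \cdot 6\right) + \sqrt{-31 - 4}\right)^{2} = \left(6 \left(-11 + 18\right) + \sqrt{-35}\right)^{2} = \left(6 \cdot 7 + i \sqrt{35}\right)^{2} = \left(42 + i \sqrt{35}\right)^{2}$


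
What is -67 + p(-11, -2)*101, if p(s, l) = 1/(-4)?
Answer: -369/4 ≈ -92.250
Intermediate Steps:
p(s, l) = -¼
-67 + p(-11, -2)*101 = -67 - ¼*101 = -67 - 101/4 = -369/4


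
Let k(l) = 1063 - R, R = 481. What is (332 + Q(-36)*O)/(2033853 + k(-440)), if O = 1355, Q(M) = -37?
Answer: -1277/52165 ≈ -0.024480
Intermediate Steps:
k(l) = 582 (k(l) = 1063 - 1*481 = 1063 - 481 = 582)
(332 + Q(-36)*O)/(2033853 + k(-440)) = (332 - 37*1355)/(2033853 + 582) = (332 - 50135)/2034435 = -49803*1/2034435 = -1277/52165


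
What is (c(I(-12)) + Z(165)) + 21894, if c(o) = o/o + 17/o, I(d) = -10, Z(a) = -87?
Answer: 218063/10 ≈ 21806.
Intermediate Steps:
c(o) = 1 + 17/o
(c(I(-12)) + Z(165)) + 21894 = ((17 - 10)/(-10) - 87) + 21894 = (-⅒*7 - 87) + 21894 = (-7/10 - 87) + 21894 = -877/10 + 21894 = 218063/10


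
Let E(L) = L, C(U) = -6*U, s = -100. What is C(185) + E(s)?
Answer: -1210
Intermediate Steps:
C(185) + E(s) = -6*185 - 100 = -1110 - 100 = -1210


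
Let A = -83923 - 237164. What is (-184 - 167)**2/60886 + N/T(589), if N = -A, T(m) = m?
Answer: 19622268471/35861854 ≈ 547.16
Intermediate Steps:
A = -321087
N = 321087 (N = -1*(-321087) = 321087)
(-184 - 167)**2/60886 + N/T(589) = (-184 - 167)**2/60886 + 321087/589 = (-351)**2*(1/60886) + 321087*(1/589) = 123201*(1/60886) + 321087/589 = 123201/60886 + 321087/589 = 19622268471/35861854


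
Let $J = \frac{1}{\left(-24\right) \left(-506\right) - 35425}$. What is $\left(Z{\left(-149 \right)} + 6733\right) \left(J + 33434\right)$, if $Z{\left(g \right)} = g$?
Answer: $\frac{5124833858552}{23281} \approx 2.2013 \cdot 10^{8}$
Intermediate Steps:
$J = - \frac{1}{23281}$ ($J = \frac{1}{12144 - 35425} = \frac{1}{-23281} = - \frac{1}{23281} \approx -4.2953 \cdot 10^{-5}$)
$\left(Z{\left(-149 \right)} + 6733\right) \left(J + 33434\right) = \left(-149 + 6733\right) \left(- \frac{1}{23281} + 33434\right) = 6584 \cdot \frac{778376953}{23281} = \frac{5124833858552}{23281}$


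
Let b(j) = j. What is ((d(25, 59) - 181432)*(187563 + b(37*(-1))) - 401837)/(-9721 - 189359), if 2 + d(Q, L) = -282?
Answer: 34076876453/199080 ≈ 1.7117e+5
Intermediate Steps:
d(Q, L) = -284 (d(Q, L) = -2 - 282 = -284)
((d(25, 59) - 181432)*(187563 + b(37*(-1))) - 401837)/(-9721 - 189359) = ((-284 - 181432)*(187563 + 37*(-1)) - 401837)/(-9721 - 189359) = (-181716*(187563 - 37) - 401837)/(-199080) = (-181716*187526 - 401837)*(-1/199080) = (-34076474616 - 401837)*(-1/199080) = -34076876453*(-1/199080) = 34076876453/199080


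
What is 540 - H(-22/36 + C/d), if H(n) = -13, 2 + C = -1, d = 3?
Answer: 553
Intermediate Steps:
C = -3 (C = -2 - 1 = -3)
540 - H(-22/36 + C/d) = 540 - 1*(-13) = 540 + 13 = 553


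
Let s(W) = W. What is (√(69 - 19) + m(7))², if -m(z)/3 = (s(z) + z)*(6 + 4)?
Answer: 176450 - 4200*√2 ≈ 1.7051e+5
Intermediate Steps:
m(z) = -60*z (m(z) = -3*(z + z)*(6 + 4) = -3*2*z*10 = -60*z)
(√(69 - 19) + m(7))² = (√(69 - 19) - 60*7)² = (√50 - 420)² = (5*√2 - 420)² = (-420 + 5*√2)²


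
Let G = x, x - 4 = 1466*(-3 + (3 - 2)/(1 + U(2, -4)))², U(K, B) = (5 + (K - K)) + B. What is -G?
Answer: -18333/2 ≈ -9166.5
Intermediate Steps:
U(K, B) = 5 + B (U(K, B) = (5 + 0) + B = 5 + B)
x = 18333/2 (x = 4 + 1466*(-3 + (3 - 2)/(1 + (5 - 4)))² = 4 + 1466*(-3 + 1/(1 + 1))² = 4 + 1466*(-3 + 1/2)² = 4 + 1466*(-3 + 1*(½))² = 4 + 1466*(-3 + ½)² = 4 + 1466*(-5/2)² = 4 + 1466*(25/4) = 4 + 18325/2 = 18333/2 ≈ 9166.5)
G = 18333/2 ≈ 9166.5
-G = -1*18333/2 = -18333/2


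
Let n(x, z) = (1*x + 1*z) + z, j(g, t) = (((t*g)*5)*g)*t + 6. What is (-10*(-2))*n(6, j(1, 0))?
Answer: 360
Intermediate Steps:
j(g, t) = 6 + 5*g²*t² (j(g, t) = (((g*t)*5)*g)*t + 6 = ((5*g*t)*g)*t + 6 = (5*t*g²)*t + 6 = 5*g²*t² + 6 = 6 + 5*g²*t²)
n(x, z) = x + 2*z (n(x, z) = (x + z) + z = x + 2*z)
(-10*(-2))*n(6, j(1, 0)) = (-10*(-2))*(6 + 2*(6 + 5*1²*0²)) = 20*(6 + 2*(6 + 5*1*0)) = 20*(6 + 2*(6 + 0)) = 20*(6 + 2*6) = 20*(6 + 12) = 20*18 = 360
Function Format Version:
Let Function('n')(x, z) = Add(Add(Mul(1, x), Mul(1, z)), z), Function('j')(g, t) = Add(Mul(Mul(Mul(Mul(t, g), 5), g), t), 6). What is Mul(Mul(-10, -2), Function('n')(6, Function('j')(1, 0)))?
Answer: 360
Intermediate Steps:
Function('j')(g, t) = Add(6, Mul(5, Pow(g, 2), Pow(t, 2))) (Function('j')(g, t) = Add(Mul(Mul(Mul(Mul(g, t), 5), g), t), 6) = Add(Mul(Mul(Mul(5, g, t), g), t), 6) = Add(Mul(Mul(5, t, Pow(g, 2)), t), 6) = Add(Mul(5, Pow(g, 2), Pow(t, 2)), 6) = Add(6, Mul(5, Pow(g, 2), Pow(t, 2))))
Function('n')(x, z) = Add(x, Mul(2, z)) (Function('n')(x, z) = Add(Add(x, z), z) = Add(x, Mul(2, z)))
Mul(Mul(-10, -2), Function('n')(6, Function('j')(1, 0))) = Mul(Mul(-10, -2), Add(6, Mul(2, Add(6, Mul(5, Pow(1, 2), Pow(0, 2)))))) = Mul(20, Add(6, Mul(2, Add(6, Mul(5, 1, 0))))) = Mul(20, Add(6, Mul(2, Add(6, 0)))) = Mul(20, Add(6, Mul(2, 6))) = Mul(20, Add(6, 12)) = Mul(20, 18) = 360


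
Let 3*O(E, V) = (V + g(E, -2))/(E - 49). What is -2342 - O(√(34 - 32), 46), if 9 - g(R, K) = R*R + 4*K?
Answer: -16852385/7197 + 61*√2/7197 ≈ -2341.6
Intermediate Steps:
g(R, K) = 9 - R² - 4*K (g(R, K) = 9 - (R*R + 4*K) = 9 - (R² + 4*K) = 9 + (-R² - 4*K) = 9 - R² - 4*K)
O(E, V) = (17 + V - E²)/(3*(-49 + E)) (O(E, V) = ((V + (9 - E² - 4*(-2)))/(E - 49))/3 = ((V + (9 - E² + 8))/(-49 + E))/3 = ((V + (17 - E²))/(-49 + E))/3 = ((17 + V - E²)/(-49 + E))/3 = (17 + V - E²)/(3*(-49 + E)))
-2342 - O(√(34 - 32), 46) = -2342 - (17 + 46 - (√(34 - 32))²)/(3*(-49 + √(34 - 32))) = -2342 - (17 + 46 - (√2)²)/(3*(-49 + √2)) = -2342 - (17 + 46 - 1*2)/(3*(-49 + √2)) = -2342 - (17 + 46 - 2)/(3*(-49 + √2)) = -2342 - 61/(3*(-49 + √2))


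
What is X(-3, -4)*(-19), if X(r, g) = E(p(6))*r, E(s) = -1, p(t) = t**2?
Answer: -57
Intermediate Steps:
X(r, g) = -r
X(-3, -4)*(-19) = -1*(-3)*(-19) = 3*(-19) = -57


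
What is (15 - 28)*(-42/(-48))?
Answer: -91/8 ≈ -11.375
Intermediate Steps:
(15 - 28)*(-42/(-48)) = -(-546)*(-1)/48 = -13*7/8 = -91/8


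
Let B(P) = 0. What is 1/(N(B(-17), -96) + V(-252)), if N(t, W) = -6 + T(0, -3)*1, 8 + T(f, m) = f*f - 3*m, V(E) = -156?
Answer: -1/161 ≈ -0.0062112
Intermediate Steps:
T(f, m) = -8 + f² - 3*m (T(f, m) = -8 + (f*f - 3*m) = -8 + (f² - 3*m) = -8 + f² - 3*m)
N(t, W) = -5 (N(t, W) = -6 + (-8 + 0² - 3*(-3))*1 = -6 + (-8 + 0 + 9)*1 = -6 + 1*1 = -6 + 1 = -5)
1/(N(B(-17), -96) + V(-252)) = 1/(-5 - 156) = 1/(-161) = -1/161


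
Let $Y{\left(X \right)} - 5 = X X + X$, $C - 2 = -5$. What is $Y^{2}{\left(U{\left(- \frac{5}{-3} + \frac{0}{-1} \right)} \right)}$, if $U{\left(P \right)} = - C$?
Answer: $289$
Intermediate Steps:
$C = -3$ ($C = 2 - 5 = -3$)
$U{\left(P \right)} = 3$ ($U{\left(P \right)} = \left(-1\right) \left(-3\right) = 3$)
$Y{\left(X \right)} = 5 + X + X^{2}$ ($Y{\left(X \right)} = 5 + \left(X X + X\right) = 5 + \left(X^{2} + X\right) = 5 + \left(X + X^{2}\right) = 5 + X + X^{2}$)
$Y^{2}{\left(U{\left(- \frac{5}{-3} + \frac{0}{-1} \right)} \right)} = \left(5 + 3 + 3^{2}\right)^{2} = \left(5 + 3 + 9\right)^{2} = 17^{2} = 289$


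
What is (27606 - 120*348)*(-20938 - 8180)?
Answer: 412136172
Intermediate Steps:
(27606 - 120*348)*(-20938 - 8180) = (27606 - 41760)*(-29118) = -14154*(-29118) = 412136172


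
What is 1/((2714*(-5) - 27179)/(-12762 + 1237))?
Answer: 11525/40749 ≈ 0.28283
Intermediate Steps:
1/((2714*(-5) - 27179)/(-12762 + 1237)) = 1/((-13570 - 27179)/(-11525)) = 1/(-40749*(-1/11525)) = 1/(40749/11525) = 11525/40749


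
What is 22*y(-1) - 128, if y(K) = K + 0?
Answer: -150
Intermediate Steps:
y(K) = K
22*y(-1) - 128 = 22*(-1) - 128 = -22 - 128 = -150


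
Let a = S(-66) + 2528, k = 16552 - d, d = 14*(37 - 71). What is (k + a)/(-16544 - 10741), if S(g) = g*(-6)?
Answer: -19952/27285 ≈ -0.73124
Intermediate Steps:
d = -476 (d = 14*(-34) = -476)
S(g) = -6*g
k = 17028 (k = 16552 - 1*(-476) = 16552 + 476 = 17028)
a = 2924 (a = -6*(-66) + 2528 = 396 + 2528 = 2924)
(k + a)/(-16544 - 10741) = (17028 + 2924)/(-16544 - 10741) = 19952/(-27285) = 19952*(-1/27285) = -19952/27285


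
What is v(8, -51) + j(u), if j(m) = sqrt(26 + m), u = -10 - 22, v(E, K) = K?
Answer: -51 + I*sqrt(6) ≈ -51.0 + 2.4495*I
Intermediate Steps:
u = -32
v(8, -51) + j(u) = -51 + sqrt(26 - 32) = -51 + sqrt(-6) = -51 + I*sqrt(6)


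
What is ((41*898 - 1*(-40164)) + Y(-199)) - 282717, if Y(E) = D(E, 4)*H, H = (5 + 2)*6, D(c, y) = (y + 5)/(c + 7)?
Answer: -6583583/32 ≈ -2.0574e+5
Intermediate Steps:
D(c, y) = (5 + y)/(7 + c)
H = 42 (H = 7*6 = 42)
Y(E) = 378/(7 + E) (Y(E) = ((5 + 4)/(7 + E))*42 = (9/(7 + E))*42 = 378/(7 + E))
((41*898 - 1*(-40164)) + Y(-199)) - 282717 = ((41*898 - 1*(-40164)) + 378/(7 - 199)) - 282717 = ((36818 + 40164) + 378/(-192)) - 282717 = (76982 + 378*(-1/192)) - 282717 = (76982 - 63/32) - 282717 = 2463361/32 - 282717 = -6583583/32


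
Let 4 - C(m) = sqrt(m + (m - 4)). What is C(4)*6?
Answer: 12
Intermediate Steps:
C(m) = 4 - sqrt(-4 + 2*m) (C(m) = 4 - sqrt(m + (m - 4)) = 4 - sqrt(m + (-4 + m)) = 4 - sqrt(-4 + 2*m))
C(4)*6 = (4 - sqrt(-4 + 2*4))*6 = (4 - sqrt(-4 + 8))*6 = (4 - sqrt(4))*6 = (4 - 1*2)*6 = (4 - 2)*6 = 2*6 = 12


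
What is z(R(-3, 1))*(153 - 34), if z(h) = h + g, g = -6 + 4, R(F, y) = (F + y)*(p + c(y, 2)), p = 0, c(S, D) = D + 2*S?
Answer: -1190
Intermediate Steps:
R(F, y) = (2 + 2*y)*(F + y) (R(F, y) = (F + y)*(0 + (2 + 2*y)) = (F + y)*(2 + 2*y) = (2 + 2*y)*(F + y))
g = -2
z(h) = -2 + h (z(h) = h - 2 = -2 + h)
z(R(-3, 1))*(153 - 34) = (-2 + 2*(1 + 1)*(-3 + 1))*(153 - 34) = (-2 + 2*2*(-2))*119 = (-2 - 8)*119 = -10*119 = -1190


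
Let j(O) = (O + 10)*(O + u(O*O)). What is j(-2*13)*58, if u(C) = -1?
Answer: 25056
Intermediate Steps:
j(O) = (-1 + O)*(10 + O) (j(O) = (O + 10)*(O - 1) = (10 + O)*(-1 + O) = (-1 + O)*(10 + O))
j(-2*13)*58 = (-10 + (-2*13)² + 9*(-2*13))*58 = (-10 + (-26)² + 9*(-26))*58 = (-10 + 676 - 234)*58 = 432*58 = 25056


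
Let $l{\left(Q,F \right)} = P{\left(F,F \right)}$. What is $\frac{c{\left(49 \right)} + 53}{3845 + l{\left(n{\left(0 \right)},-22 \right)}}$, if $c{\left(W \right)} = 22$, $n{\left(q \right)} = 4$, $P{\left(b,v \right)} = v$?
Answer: $\frac{75}{3823} \approx 0.019618$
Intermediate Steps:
$l{\left(Q,F \right)} = F$
$\frac{c{\left(49 \right)} + 53}{3845 + l{\left(n{\left(0 \right)},-22 \right)}} = \frac{22 + 53}{3845 - 22} = \frac{75}{3823}$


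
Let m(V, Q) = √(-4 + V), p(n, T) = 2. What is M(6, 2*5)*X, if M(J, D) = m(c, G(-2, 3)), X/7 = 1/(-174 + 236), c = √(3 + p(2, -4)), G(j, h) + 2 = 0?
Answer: 7*√(-4 + √5)/62 ≈ 0.14995*I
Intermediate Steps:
G(j, h) = -2 (G(j, h) = -2 + 0 = -2)
c = √5 (c = √(3 + 2) = √5 ≈ 2.2361)
X = 7/62 (X = 7/(-174 + 236) = 7/62 ≈ 0.11290)
M(J, D) = √(-4 + √5)
M(6, 2*5)*X = √(-4 + √5)*(7/62) = 7*√(-4 + √5)/62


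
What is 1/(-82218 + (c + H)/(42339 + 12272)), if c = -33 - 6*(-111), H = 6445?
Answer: -54611/4490000120 ≈ -1.2163e-5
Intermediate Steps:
c = 633 (c = -33 + 666 = 633)
1/(-82218 + (c + H)/(42339 + 12272)) = 1/(-82218 + (633 + 6445)/(42339 + 12272)) = 1/(-82218 + 7078/54611) = 1/(-4490000120/54611) = -54611/4490000120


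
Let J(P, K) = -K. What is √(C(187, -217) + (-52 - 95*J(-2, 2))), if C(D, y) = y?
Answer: I*√79 ≈ 8.8882*I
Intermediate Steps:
√(C(187, -217) + (-52 - 95*J(-2, 2))) = √(-217 + (-52 - (-95)*2)) = √(-217 + (-52 - 95*(-2))) = √(-217 + (-52 + 190)) = √(-217 + 138) = √(-79) = I*√79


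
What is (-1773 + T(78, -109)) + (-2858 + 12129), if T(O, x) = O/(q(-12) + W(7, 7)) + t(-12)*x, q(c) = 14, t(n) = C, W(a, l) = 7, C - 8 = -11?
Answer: 54801/7 ≈ 7828.7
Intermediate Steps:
C = -3 (C = 8 - 11 = -3)
t(n) = -3
T(O, x) = -3*x + O/21 (T(O, x) = O/(14 + 7) - 3*x = O/21 - 3*x = -3*x + O/21)
(-1773 + T(78, -109)) + (-2858 + 12129) = (-1773 + (-3*(-109) + (1/21)*78)) + (-2858 + 12129) = (-1773 + (327 + 26/7)) + 9271 = (-1773 + 2315/7) + 9271 = -10096/7 + 9271 = 54801/7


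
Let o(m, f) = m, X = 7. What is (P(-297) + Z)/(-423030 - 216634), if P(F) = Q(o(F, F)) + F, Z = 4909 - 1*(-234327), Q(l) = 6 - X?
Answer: -119469/319832 ≈ -0.37354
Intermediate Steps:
Q(l) = -1 (Q(l) = 6 - 1*7 = 6 - 7 = -1)
Z = 239236 (Z = 4909 + 234327 = 239236)
P(F) = -1 + F
(P(-297) + Z)/(-423030 - 216634) = ((-1 - 297) + 239236)/(-423030 - 216634) = (-298 + 239236)/(-639664) = 238938*(-1/639664) = -119469/319832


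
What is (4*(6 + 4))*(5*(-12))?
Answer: -2400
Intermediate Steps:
(4*(6 + 4))*(5*(-12)) = (4*10)*(-60) = 40*(-60) = -2400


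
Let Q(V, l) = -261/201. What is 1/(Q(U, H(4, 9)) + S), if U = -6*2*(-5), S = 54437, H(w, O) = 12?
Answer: 67/3647192 ≈ 1.8370e-5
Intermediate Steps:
U = 60 (U = -12*(-5) = 60)
Q(V, l) = -87/67 (Q(V, l) = -261*1/201 = -87/67)
1/(Q(U, H(4, 9)) + S) = 1/(-87/67 + 54437) = 1/(3647192/67) = 67/3647192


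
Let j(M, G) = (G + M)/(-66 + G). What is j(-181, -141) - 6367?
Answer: -57289/9 ≈ -6365.4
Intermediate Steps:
j(M, G) = (G + M)/(-66 + G)
j(-181, -141) - 6367 = (-141 - 181)/(-66 - 141) - 6367 = -322/(-207) - 6367 = -1/207*(-322) - 6367 = 14/9 - 6367 = -57289/9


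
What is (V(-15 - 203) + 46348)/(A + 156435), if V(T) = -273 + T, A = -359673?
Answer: -6551/29034 ≈ -0.22563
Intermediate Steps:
(V(-15 - 203) + 46348)/(A + 156435) = ((-273 + (-15 - 203)) + 46348)/(-359673 + 156435) = ((-273 - 218) + 46348)/(-203238) = (-491 + 46348)*(-1/203238) = 45857*(-1/203238) = -6551/29034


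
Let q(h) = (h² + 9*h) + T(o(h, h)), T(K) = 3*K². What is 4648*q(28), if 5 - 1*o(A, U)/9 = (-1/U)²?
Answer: 362619856937/10976 ≈ 3.3038e+7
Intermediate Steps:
o(A, U) = 45 - 9/U²
q(h) = h² + 3*(45 - 9/h²)² + 9*h (q(h) = (h² + 9*h) + 3*(45 - 9/h²)² = h² + 3*(45 - 9/h²)² + 9*h)
4648*q(28) = 4648*((243*(-1 + 5*28²)² + 28⁵*(9 + 28))/28⁴) = 4648*((243*(-1 + 5*784)² + 17210368*37)/614656) = 4648*((243*(-1 + 3920)² + 636783616)/614656) = 4648*((243*3919² + 636783616)/614656) = 4648*((243*15358561 + 636783616)/614656) = 4648*((3732130323 + 636783616)/614656) = 4648*((1/614656)*4368913939) = 4648*(4368913939/614656) = 362619856937/10976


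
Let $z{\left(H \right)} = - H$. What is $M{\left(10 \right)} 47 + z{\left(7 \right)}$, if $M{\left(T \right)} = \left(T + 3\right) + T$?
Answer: $1074$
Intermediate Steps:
$M{\left(T \right)} = 3 + 2 T$ ($M{\left(T \right)} = \left(3 + T\right) + T = 3 + 2 T$)
$M{\left(10 \right)} 47 + z{\left(7 \right)} = \left(3 + 2 \cdot 10\right) 47 - 7 = \left(3 + 20\right) 47 - 7 = 23 \cdot 47 - 7 = 1081 - 7 = 1074$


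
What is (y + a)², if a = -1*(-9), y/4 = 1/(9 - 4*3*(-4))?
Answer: 267289/3249 ≈ 82.268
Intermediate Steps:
y = 4/57 (y = 4/(9 - 4*3*(-4)) = 4/(9 - 12*(-4)) = 4/(9 + 48) = 4/57 ≈ 0.070175)
a = 9
(y + a)² = (4/57 + 9)² = (517/57)² = 267289/3249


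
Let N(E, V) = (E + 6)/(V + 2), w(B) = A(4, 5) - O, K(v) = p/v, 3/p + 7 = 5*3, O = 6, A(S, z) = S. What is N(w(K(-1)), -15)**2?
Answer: 16/169 ≈ 0.094675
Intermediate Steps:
p = 3/8 (p = 3/(-7 + 5*3) = 3/(-7 + 15) = 3/8 ≈ 0.37500)
K(v) = 3/(8*v)
w(B) = -2 (w(B) = 4 - 1*6 = 4 - 6 = -2)
N(E, V) = (6 + E)/(2 + V)
N(w(K(-1)), -15)**2 = ((6 - 2)/(2 - 15))**2 = (4/(-13))**2 = (-1/13*4)**2 = (-4/13)**2 = 16/169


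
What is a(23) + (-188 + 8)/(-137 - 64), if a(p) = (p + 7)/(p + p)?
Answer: 2385/1541 ≈ 1.5477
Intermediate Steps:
a(p) = (7 + p)/(2*p) (a(p) = (7 + p)/((2*p)) = (7 + p)*(1/(2*p)) = (7 + p)/(2*p))
a(23) + (-188 + 8)/(-137 - 64) = (1/2)*(7 + 23)/23 + (-188 + 8)/(-137 - 64) = (1/2)*(1/23)*30 - 180/(-201) = 15/23 - 180*(-1/201) = 15/23 + 60/67 = 2385/1541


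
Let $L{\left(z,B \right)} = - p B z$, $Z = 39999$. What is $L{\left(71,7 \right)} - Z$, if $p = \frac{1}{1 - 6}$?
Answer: $- \frac{199498}{5} \approx -39900.0$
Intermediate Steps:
$p = - \frac{1}{5}$ ($p = \frac{1}{1 - 6} = \frac{1}{-5} = - \frac{1}{5} \approx -0.2$)
$L{\left(z,B \right)} = \frac{B z}{5}$ ($L{\left(z,B \right)} = - - \frac{B}{5} z = - \frac{\left(-1\right) B z}{5} = \frac{B z}{5}$)
$L{\left(71,7 \right)} - Z = \frac{1}{5} \cdot 7 \cdot 71 - 39999 = \frac{497}{5} - 39999 = - \frac{199498}{5}$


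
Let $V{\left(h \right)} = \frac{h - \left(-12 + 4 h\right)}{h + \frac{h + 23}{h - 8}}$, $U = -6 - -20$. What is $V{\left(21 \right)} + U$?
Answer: $\frac{3775}{317} \approx 11.909$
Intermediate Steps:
$U = 14$ ($U = -6 + 20 = 14$)
$V{\left(h \right)} = \frac{12 - 3 h}{h + \frac{23 + h}{-8 + h}}$ ($V{\left(h \right)} = \frac{h - \left(-12 + 4 h\right)}{h + \frac{23 + h}{-8 + h}} = \frac{12 - 3 h}{h + \frac{23 + h}{-8 + h}}$)
$V{\left(21 \right)} + U = \frac{3 \left(-32 - 21^{2} + 12 \cdot 21\right)}{23 + 21^{2} - 147} + 14 = \frac{3 \left(-32 - 441 + 252\right)}{23 + 441 - 147} + 14 = \frac{3 \left(-32 - 441 + 252\right)}{317} + 14 = 3 \cdot \frac{1}{317} \left(-221\right) + 14 = - \frac{663}{317} + 14 = \frac{3775}{317}$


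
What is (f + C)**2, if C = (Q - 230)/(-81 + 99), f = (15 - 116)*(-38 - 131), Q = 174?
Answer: 23590809649/81 ≈ 2.9124e+8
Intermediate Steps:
f = 17069 (f = -101*(-169) = 17069)
C = -28/9 (C = (174 - 230)/(-81 + 99) = -56/18 = -56*1/18 = -28/9 ≈ -3.1111)
(f + C)**2 = (17069 - 28/9)**2 = (153593/9)**2 = 23590809649/81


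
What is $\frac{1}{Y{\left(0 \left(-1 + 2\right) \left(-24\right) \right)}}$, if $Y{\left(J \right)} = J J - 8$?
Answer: $- \frac{1}{8} \approx -0.125$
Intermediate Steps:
$Y{\left(J \right)} = -8 + J^{2}$ ($Y{\left(J \right)} = J^{2} - 8 = -8 + J^{2}$)
$\frac{1}{Y{\left(0 \left(-1 + 2\right) \left(-24\right) \right)}} = \frac{1}{-8 + \left(0 \left(-1 + 2\right) \left(-24\right)\right)^{2}} = \frac{1}{-8 + \left(0 \cdot 1 \left(-24\right)\right)^{2}} = \frac{1}{-8 + \left(0 \left(-24\right)\right)^{2}} = \frac{1}{-8 + 0^{2}} = \frac{1}{-8 + 0} = \frac{1}{-8} = - \frac{1}{8}$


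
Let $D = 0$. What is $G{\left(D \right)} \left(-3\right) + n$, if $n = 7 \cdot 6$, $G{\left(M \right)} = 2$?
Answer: $36$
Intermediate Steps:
$n = 42$
$G{\left(D \right)} \left(-3\right) + n = 2 \left(-3\right) + 42 = -6 + 42 = 36$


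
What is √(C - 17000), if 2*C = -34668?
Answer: I*√34334 ≈ 185.29*I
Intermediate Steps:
C = -17334 (C = (½)*(-34668) = -17334)
√(C - 17000) = √(-17334 - 17000) = √(-34334) = I*√34334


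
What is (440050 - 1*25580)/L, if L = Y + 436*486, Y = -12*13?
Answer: 41447/21174 ≈ 1.9574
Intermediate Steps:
Y = -156
L = 211740 (L = -156 + 436*486 = -156 + 211896 = 211740)
(440050 - 1*25580)/L = (440050 - 1*25580)/211740 = (440050 - 25580)*(1/211740) = 414470*(1/211740) = 41447/21174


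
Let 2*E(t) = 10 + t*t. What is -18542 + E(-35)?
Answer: -35849/2 ≈ -17925.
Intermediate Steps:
E(t) = 5 + t**2/2 (E(t) = (10 + t*t)/2 = (10 + t**2)/2 = 5 + t**2/2)
-18542 + E(-35) = -18542 + (5 + (1/2)*(-35)**2) = -18542 + (5 + (1/2)*1225) = -18542 + (5 + 1225/2) = -18542 + 1235/2 = -35849/2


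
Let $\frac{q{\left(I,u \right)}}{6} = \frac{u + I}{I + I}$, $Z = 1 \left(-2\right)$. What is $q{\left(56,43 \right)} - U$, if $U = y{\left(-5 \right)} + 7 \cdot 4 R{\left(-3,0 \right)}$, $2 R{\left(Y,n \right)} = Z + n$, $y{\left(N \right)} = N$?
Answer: $\frac{2145}{56} \approx 38.304$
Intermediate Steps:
$Z = -2$
$q{\left(I,u \right)} = \frac{3 \left(I + u\right)}{I}$ ($q{\left(I,u \right)} = 6 \frac{u + I}{I + I} = 6 \frac{I + u}{2 I} = \frac{3 \left(I + u\right)}{I}$)
$R{\left(Y,n \right)} = -1 + \frac{n}{2}$ ($R{\left(Y,n \right)} = \frac{-2 + n}{2} = -1 + \frac{n}{2}$)
$U = -33$ ($U = -5 + 7 \cdot 4 \left(-1 + \frac{1}{2} \cdot 0\right) = -5 + 28 \left(-1 + 0\right) = -5 + 28 \left(-1\right) = -5 - 28 = -33$)
$q{\left(56,43 \right)} - U = \left(3 + 3 \cdot 43 \cdot \frac{1}{56}\right) - -33 = \left(3 + 3 \cdot 43 \cdot \frac{1}{56}\right) + 33 = \left(3 + \frac{129}{56}\right) + 33 = \frac{297}{56} + 33 = \frac{2145}{56}$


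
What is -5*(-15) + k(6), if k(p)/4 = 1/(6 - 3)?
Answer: 229/3 ≈ 76.333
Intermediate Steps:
k(p) = 4/3 (k(p) = 4/(6 - 3) = 4/3)
-5*(-15) + k(6) = -5*(-15) + 4/3 = 75 + 4/3 = 229/3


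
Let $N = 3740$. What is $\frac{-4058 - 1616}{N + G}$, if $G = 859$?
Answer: $- \frac{5674}{4599} \approx -1.2337$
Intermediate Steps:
$\frac{-4058 - 1616}{N + G} = \frac{-4058 - 1616}{3740 + 859} = \frac{-4058 - 1616}{4599} = \left(-4058 - 1616\right) \frac{1}{4599} = \left(-5674\right) \frac{1}{4599} = - \frac{5674}{4599}$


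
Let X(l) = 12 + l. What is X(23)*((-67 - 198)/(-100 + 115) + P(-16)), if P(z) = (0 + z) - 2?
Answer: -3745/3 ≈ -1248.3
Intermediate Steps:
P(z) = -2 + z (P(z) = z - 2 = -2 + z)
X(23)*((-67 - 198)/(-100 + 115) + P(-16)) = (12 + 23)*((-67 - 198)/(-100 + 115) + (-2 - 16)) = 35*(-265/15 - 18) = 35*(-265*1/15 - 18) = 35*(-53/3 - 18) = 35*(-107/3) = -3745/3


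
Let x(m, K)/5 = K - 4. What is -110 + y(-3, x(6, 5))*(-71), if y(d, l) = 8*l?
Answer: -2950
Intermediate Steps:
x(m, K) = -20 + 5*K (x(m, K) = 5*(K - 4) = 5*(-4 + K) = -20 + 5*K)
-110 + y(-3, x(6, 5))*(-71) = -110 + (8*(-20 + 5*5))*(-71) = -110 + (8*(-20 + 25))*(-71) = -110 + (8*5)*(-71) = -110 + 40*(-71) = -110 - 2840 = -2950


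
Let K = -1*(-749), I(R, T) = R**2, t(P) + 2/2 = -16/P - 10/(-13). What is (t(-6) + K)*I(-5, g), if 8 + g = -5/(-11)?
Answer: 732650/39 ≈ 18786.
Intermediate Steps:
g = -83/11 (g = -8 - 5/(-11) = -8 - 5*(-1/11) = -8 + 5/11 = -83/11 ≈ -7.5455)
t(P) = -3/13 - 16/P (t(P) = -1 + (-16/P - 10/(-13)) = -1 + (-16/P - 10*(-1/13)) = -1 + (-16/P + 10/13) = -1 + (10/13 - 16/P) = -3/13 - 16/P)
K = 749
(t(-6) + K)*I(-5, g) = ((-3/13 - 16/(-6)) + 749)*(-5)**2 = ((-3/13 - 16*(-1/6)) + 749)*25 = ((-3/13 + 8/3) + 749)*25 = (95/39 + 749)*25 = (29306/39)*25 = 732650/39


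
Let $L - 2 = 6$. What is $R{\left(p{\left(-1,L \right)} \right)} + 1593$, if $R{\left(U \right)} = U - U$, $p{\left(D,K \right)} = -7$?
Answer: $1593$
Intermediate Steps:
$L = 8$ ($L = 2 + 6 = 8$)
$R{\left(U \right)} = 0$
$R{\left(p{\left(-1,L \right)} \right)} + 1593 = 0 + 1593 = 1593$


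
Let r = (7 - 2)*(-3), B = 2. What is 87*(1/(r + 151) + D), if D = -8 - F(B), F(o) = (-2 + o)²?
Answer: -94569/136 ≈ -695.36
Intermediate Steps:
r = -15 (r = 5*(-3) = -15)
D = -8 (D = -8 - (-2 + 2)² = -8 - 1*0² = -8 - 1*0 = -8 + 0 = -8)
87*(1/(r + 151) + D) = 87*(1/(-15 + 151) - 8) = 87*(1/136 - 8) = 87*(-1087/136) = -94569/136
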